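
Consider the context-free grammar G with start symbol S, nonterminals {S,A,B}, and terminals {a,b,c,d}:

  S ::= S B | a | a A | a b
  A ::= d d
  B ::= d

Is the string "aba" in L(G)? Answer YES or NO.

Convert to CNF:
  S -> S B | T1 A | T1 T2 | a
  A -> T0 T0
  B -> d
  T0 -> d
  T1 -> a
  T2 -> b

Fill CYK table bottom-up:
  cell(0,0) a: {S,T1}  orig:{S}
  cell(1,1) b: {T2}  orig:{}
  cell(2,2) a: {S,T1}  orig:{S}
  cell(0,1) ab: {S}
  cell(1,2) ba: ∅
  cell(0,2) aba: ∅

S ∉ T[0,2] ⇒ NO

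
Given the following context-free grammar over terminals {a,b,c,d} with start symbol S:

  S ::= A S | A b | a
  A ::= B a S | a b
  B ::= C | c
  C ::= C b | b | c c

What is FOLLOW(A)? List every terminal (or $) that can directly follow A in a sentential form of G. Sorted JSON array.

Compute FIRST by fixpoint:
round 1:
  A via A→a b: +{a}
  B via B→c: +{c}
  C via C→b: +{b}
  C via C→c c: +{c}
  S via S→A S: +{a}
  FIRST[S]={a}  FIRST[A]={a}  FIRST[B]={c}  FIRST[C]={b,c}
round 2:
  A via A→B a S: +{c}
  B via B→C: +{b}
  S via S→A S: +{c}
  FIRST[S]={a,c}  FIRST[A]={a,c}  FIRST[B]={b,c}  FIRST[C]={b,c}
round 3:
  A via A→B a S: +{b}
  S via S→A S: +{b}
  FIRST[S]={a,b,c}  FIRST[A]={a,b,c}  FIRST[B]={b,c}  FIRST[C]={b,c}
round 4: (no change)
  FIRST[S]={a,b,c}  FIRST[A]={a,b,c}  FIRST[B]={b,c}  FIRST[C]={b,c}

FOLLOW iteration:
FOLLOW(S) := {$}
pass 1:
  A→B a S: FOLLOW(B) ⊇ FIRST(a) = {a}; new: +{a}
  B→C: FOLLOW(C) ⊇ FOLLOW(B) ⊇ {a}; new: +{a}
  C→C b: FOLLOW(C) ⊇ FIRST(b) = {b}; new: +{b}
  S→A S: FOLLOW(A) ⊇ FIRST(S) = {a,b,c}; new: +{a,b,c}
  S: {$}  A: {a,b,c}  B: {a}  C: {a,b}
pass 2:
  A→B a S: FOLLOW(S) ⊇ FOLLOW(A) ⊇ {a,b,c}; new: +{a,b,c}
  S: {$,a,b,c}  A: {a,b,c}  B: {a}  C: {a,b}
pass 3: — fixpoint
  S: {$,a,b,c}  A: {a,b,c}  B: {a}  C: {a,b}

FOLLOW(A) = ["a", "b", "c"]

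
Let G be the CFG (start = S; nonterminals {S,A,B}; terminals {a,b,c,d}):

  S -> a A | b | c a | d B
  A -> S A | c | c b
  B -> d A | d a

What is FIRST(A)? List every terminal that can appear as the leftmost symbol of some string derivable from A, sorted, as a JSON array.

Compute FIRST by fixpoint:
round 1:
  A via A→c: +{c}
  B via B→d A: +{d}
  S via S→a A: +{a}
  S via S→b: +{b}
  S via S→c a: +{c}
  S via S→d B: +{d}
  FIRST(S)={a,b,c,d}  FIRST(A)={c}  FIRST(B)={d}
round 2:
  A via A→S A: +{a,b,d}
  FIRST(S)={a,b,c,d}  FIRST(A)={a,b,c,d}  FIRST(B)={d}
round 3: (stable)
  FIRST(S)={a,b,c,d}  FIRST(A)={a,b,c,d}  FIRST(B)={d}

FIRST(A) = ["a", "b", "c", "d"]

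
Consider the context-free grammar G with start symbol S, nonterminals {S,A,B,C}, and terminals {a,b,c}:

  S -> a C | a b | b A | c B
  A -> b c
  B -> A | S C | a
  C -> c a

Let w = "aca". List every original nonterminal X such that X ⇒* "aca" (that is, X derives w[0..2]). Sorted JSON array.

CNF form of G:
  S -> T0 A | T1 B | T2 C | T2 T0
  A -> T0 T1
  B -> S C | T0 T1 | a
  C -> T1 T2
  T0 -> b
  T1 -> c
  T2 -> a

Fill CYK table bottom-up — only the sub-triangle for w[0..2]:
  T[0,0] 'a' = {B,T2}  orig:{B}
  T[1,1] 'c' = {T1}  orig:{}
  T[2,2] 'a' = {B,T2}  orig:{B}
  T[0,1] 'ac' = ∅
  T[1,2] 'ca' = {C,S}
  T[0,2] 'aca' = {S}

Original NTs in T[0,2] deriving "aca": ["S"]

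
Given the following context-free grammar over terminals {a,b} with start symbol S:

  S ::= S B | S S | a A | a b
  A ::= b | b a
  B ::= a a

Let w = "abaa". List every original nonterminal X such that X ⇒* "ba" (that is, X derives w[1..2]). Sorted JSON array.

CNF form of G:
  S -> S B | S S | T1 A | T1 T0
  A -> T0 T1 | b
  B -> T1 T1
  T0 -> b
  T1 -> a

CYK fill (cells [i..j] with 1 ≤ i ≤ j ≤ 2 only):
  T[1,1] 'b' = {A,T0}  orig:{A}
  T[2,2] 'a' = {T1}  orig:{}
  T[1,2] 'ba' = {A}

Original NTs in T[1,2] deriving "ba": ["A"]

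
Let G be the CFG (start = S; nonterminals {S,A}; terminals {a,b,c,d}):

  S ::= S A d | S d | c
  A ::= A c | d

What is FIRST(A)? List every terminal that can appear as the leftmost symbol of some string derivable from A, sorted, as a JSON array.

FIRST iteration:
iter 1:
  A via A→d: +{d}
  S via S→c: +{c}
  FIRST[S]={c}  FIRST[A]={d}
iter 2: (stable)
  FIRST[S]={c}  FIRST[A]={d}

FIRST(A) = ["d"]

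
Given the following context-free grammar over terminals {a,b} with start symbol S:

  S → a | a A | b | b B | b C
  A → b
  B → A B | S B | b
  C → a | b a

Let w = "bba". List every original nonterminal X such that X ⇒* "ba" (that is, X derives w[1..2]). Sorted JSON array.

Convert to CNF:
  S -> T0 B | T0 C | T1 A | a | b
  A -> b
  B -> A B | S B | b
  C -> T0 T1 | a
  T0 -> b
  T1 -> a

CYK table (by increasing span), restricted to cells inside w[1..2]:
  [1..1]={A,B,S,T0}  "b"  orig:{A,B,S}
  [2..2]={C,S,T1}  "a"  orig:{C,S}
  [1..2]={C,S}  "ba"

Original NTs in T[1,2] deriving "ba": ["C", "S"]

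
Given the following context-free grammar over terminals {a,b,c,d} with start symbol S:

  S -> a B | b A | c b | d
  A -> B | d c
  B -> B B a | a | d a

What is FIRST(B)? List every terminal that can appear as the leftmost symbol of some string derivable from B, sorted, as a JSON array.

Compute FIRST by fixpoint:
iter 1:
  A via A→d c: +{d}
  B via B→a: +{a}
  B via B→d a: +{d}
  S via S→a B: +{a}
  S via S→b A: +{b}
  S via S→c b: +{c}
  S via S→d: +{d}
  S: {a,b,c,d}  A: {d}  B: {a,d}
iter 2:
  A via A→B: +{a}
  S: {a,b,c,d}  A: {a,d}  B: {a,d}
iter 3: (stable)
  S: {a,b,c,d}  A: {a,d}  B: {a,d}

FIRST(B) = ["a", "d"]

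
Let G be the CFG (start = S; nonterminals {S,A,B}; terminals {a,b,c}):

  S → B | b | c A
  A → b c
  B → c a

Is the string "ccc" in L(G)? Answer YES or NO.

Convert to CNF:
  S -> T1 A | T1 T2 | b
  A -> T0 T1
  B -> T1 T2
  T0 -> b
  T1 -> c
  T2 -> a

Fill CYK table bottom-up:
  cell(0,0) c: {T1}  orig:{}
  cell(1,1) c: {T1}  orig:{}
  cell(2,2) c: {T1}  orig:{}
  cell(0,1) cc: ∅
  cell(1,2) cc: ∅
  cell(0,2) ccc: ∅

S ∉ T[0,2] ⇒ NO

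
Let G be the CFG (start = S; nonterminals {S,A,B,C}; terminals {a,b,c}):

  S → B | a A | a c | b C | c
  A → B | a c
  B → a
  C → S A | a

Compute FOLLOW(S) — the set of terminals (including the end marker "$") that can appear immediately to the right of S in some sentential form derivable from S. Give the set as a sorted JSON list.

Compute FIRST by fixpoint:
[1]
  A via A→a c: +{a}
  B via B→a: +{a}
  C via C→a: +{a}
  S via S→B: +{a}
  S via S→b C: +{b}
  S via S→c: +{c}
  FIRST(S)={a,b,c}  FIRST(A)={a}  FIRST(B)={a}  FIRST(C)={a}
[2]
  C via C→S A: +{b,c}
  FIRST(S)={a,b,c}  FIRST(A)={a}  FIRST(B)={a}  FIRST(C)={a,b,c}
[3] done
  FIRST(S)={a,b,c}  FIRST(A)={a}  FIRST(B)={a}  FIRST(C)={a,b,c}

FOLLOW sets:
FOLLOW(S) := {$}
pass 1:
  C→S A: FOLLOW(S) ⊇ FIRST(A) = {a}; new: +{a}
  S→B: FOLLOW(B) ⊇ FOLLOW(S) ⊇ {$,a}; new: +{$,a}
  S→a A: FOLLOW(A) ⊇ FOLLOW(S) ⊇ {$,a}; new: +{$,a}
  S→b C: FOLLOW(C) ⊇ FOLLOW(S) ⊇ {$,a}; new: +{$,a}
  S: {$,a}  A: {$,a}  B: {$,a}  C: {$,a}
pass 2: done
  S: {$,a}  A: {$,a}  B: {$,a}  C: {$,a}

FOLLOW(S) = ["$", "a"]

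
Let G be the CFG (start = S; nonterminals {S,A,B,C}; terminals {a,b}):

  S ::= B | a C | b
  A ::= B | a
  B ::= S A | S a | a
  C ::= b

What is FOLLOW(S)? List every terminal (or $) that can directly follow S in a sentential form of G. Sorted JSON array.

FIRST iteration:
[1]
  A via A→a: +{a}
  B via B→a: +{a}
  C via C→b: +{b}
  S via S→B: +{a}
  S via S→b: +{b}
  FIRST(S)={a,b}  FIRST(A)={a}  FIRST(B)={a}  FIRST(C)={b}
[2]
  B via B→S A: +{b}
  FIRST(S)={a,b}  FIRST(A)={a}  FIRST(B)={a,b}  FIRST(C)={b}
[3]
  A via A→B: +{b}
  FIRST(S)={a,b}  FIRST(A)={a,b}  FIRST(B)={a,b}  FIRST(C)={b}
[4] — fixpoint
  FIRST(S)={a,b}  FIRST(A)={a,b}  FIRST(B)={a,b}  FIRST(C)={b}

Compute FOLLOW by fixpoint:
FOLLOW(S) := {$}
[1]
  B→S A: FOLLOW(S) ⊇ FIRST(A) = {a,b}; new: +{a,b}
  S→B: FOLLOW(B) ⊇ FOLLOW(S) ⊇ {$,a,b}; new: +{$,a,b}
  S→a C: FOLLOW(C) ⊇ FOLLOW(S) ⊇ {$,a,b}; new: +{$,a,b}
  FOLLOW[S]={$,a,b}  FOLLOW[A]={}  FOLLOW[B]={$,a,b}  FOLLOW[C]={$,a,b}
[2]
  B→S A: FOLLOW(A) ⊇ FOLLOW(B) ⊇ {$,a,b}; new: +{$,a,b}
  FOLLOW[S]={$,a,b}  FOLLOW[A]={$,a,b}  FOLLOW[B]={$,a,b}  FOLLOW[C]={$,a,b}
[3] — fixpoint
  FOLLOW[S]={$,a,b}  FOLLOW[A]={$,a,b}  FOLLOW[B]={$,a,b}  FOLLOW[C]={$,a,b}

FOLLOW(S) = ["$", "a", "b"]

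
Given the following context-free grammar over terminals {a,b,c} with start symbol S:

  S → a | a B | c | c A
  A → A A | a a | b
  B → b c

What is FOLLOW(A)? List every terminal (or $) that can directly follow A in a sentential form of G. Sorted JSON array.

FIRST sets, iterate to fixpoint:
iter 1:
  A via A→a a: +{a}
  A via A→b: +{b}
  B via B→b c: +{b}
  S via S→a: +{a}
  S via S→c: +{c}
  FIRST(S)={a,c}  FIRST(A)={a,b}  FIRST(B)={b}
iter 2: (no change)
  FIRST(S)={a,c}  FIRST(A)={a,b}  FIRST(B)={b}

FOLLOW sets:
FOLLOW(S) := {$}
[1]
  A→A A: FOLLOW(A) ⊇ FIRST(A) = {a,b}; new: +{a,b}
  S→a B: FOLLOW(B) ⊇ FOLLOW(S) ⊇ {$}; new: +{$}
  S→c A: FOLLOW(A) ⊇ FOLLOW(S) ⊇ {$}; new: +{$}
  FOLLOW[S]={$}  FOLLOW[A]={$,a,b}  FOLLOW[B]={$}
[2] done
  FOLLOW[S]={$}  FOLLOW[A]={$,a,b}  FOLLOW[B]={$}

FOLLOW(A) = ["$", "a", "b"]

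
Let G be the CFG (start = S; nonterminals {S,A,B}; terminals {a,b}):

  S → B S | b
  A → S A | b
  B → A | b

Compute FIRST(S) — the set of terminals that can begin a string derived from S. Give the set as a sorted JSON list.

FIRST iteration:
iter 1:
  A via A→b: +{b}
  B via B→A: +{b}
  S via S→B S: +{b}
  S: {b}  A: {b}  B: {b}
iter 2: done
  S: {b}  A: {b}  B: {b}

FIRST(S) = ["b"]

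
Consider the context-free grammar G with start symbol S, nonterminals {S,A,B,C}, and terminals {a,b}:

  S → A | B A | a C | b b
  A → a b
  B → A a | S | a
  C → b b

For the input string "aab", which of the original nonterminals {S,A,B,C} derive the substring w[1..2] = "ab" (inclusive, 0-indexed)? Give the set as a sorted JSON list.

CNF form of G:
  S -> B A | T0 C | T0 T1 | T1 T1
  A -> T0 T1
  B -> A T0 | B A | T0 C | T0 T1 | T1 T1 | a
  C -> T1 T1
  T0 -> a
  T1 -> b

CYK fill — only the sub-triangle for w[1..2]:
  T[1,1] 'a' = {B,T0}  orig:{B}
  T[2,2] 'b' = {T1}  orig:{}
  T[1,2] 'ab' = {A,B,S}

Original NTs in T[1,2] deriving "ab": ["A", "B", "S"]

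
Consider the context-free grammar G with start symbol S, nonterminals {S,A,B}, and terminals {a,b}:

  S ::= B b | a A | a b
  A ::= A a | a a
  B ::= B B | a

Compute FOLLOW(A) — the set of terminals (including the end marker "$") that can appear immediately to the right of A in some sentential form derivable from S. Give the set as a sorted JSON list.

FIRST iteration:
iter 1:
  A via A→a a: +{a}
  B via B→a: +{a}
  S via S→B b: +{a}
  FIRST(S)={a}  FIRST(A)={a}  FIRST(B)={a}
iter 2: — fixpoint
  FIRST(S)={a}  FIRST(A)={a}  FIRST(B)={a}

Compute FOLLOW by fixpoint:
seed FOLLOW(S) with $
[1]
  A→A a: FOLLOW(A) ⊇ FIRST(a) = {a}; new: +{a}
  B→B B: FOLLOW(B) ⊇ FIRST(B) = {a}; new: +{a}
  S→B b: FOLLOW(B) ⊇ FIRST(b) = {b}; new: +{b}
  S→a A: FOLLOW(A) ⊇ FOLLOW(S) ⊇ {$}; new: +{$}
  FOLLOW[S]={$}  FOLLOW[A]={$,a}  FOLLOW[B]={a,b}
[2] — fixpoint
  FOLLOW[S]={$}  FOLLOW[A]={$,a}  FOLLOW[B]={a,b}

FOLLOW(A) = ["$", "a"]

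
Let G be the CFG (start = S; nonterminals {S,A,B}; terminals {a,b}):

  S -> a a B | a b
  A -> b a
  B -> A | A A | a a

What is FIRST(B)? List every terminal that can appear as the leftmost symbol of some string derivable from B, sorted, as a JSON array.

Compute FIRST by fixpoint:
round 1:
  A via A→b a: +{b}
  B via B→A: +{b}
  B via B→a a: +{a}
  S via S→a a B: +{a}
  S: {a}  A: {b}  B: {a,b}
round 2: done
  S: {a}  A: {b}  B: {a,b}

FIRST(B) = ["a", "b"]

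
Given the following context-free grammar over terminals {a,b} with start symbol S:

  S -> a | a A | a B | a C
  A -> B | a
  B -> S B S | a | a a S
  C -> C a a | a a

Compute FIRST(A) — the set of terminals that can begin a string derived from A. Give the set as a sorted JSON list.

FIRST sets, iterate to fixpoint:
[1]
  A via A→a: +{a}
  B via B→a: +{a}
  C via C→a a: +{a}
  S via S→a: +{a}
  FIRST(S)={a}  FIRST(A)={a}  FIRST(B)={a}  FIRST(C)={a}
[2] — fixpoint
  FIRST(S)={a}  FIRST(A)={a}  FIRST(B)={a}  FIRST(C)={a}

FIRST(A) = ["a"]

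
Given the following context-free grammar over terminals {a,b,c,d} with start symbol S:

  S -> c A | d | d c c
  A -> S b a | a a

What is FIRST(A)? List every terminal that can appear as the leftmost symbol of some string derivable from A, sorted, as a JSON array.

FIRST sets, iterate to fixpoint:
iter 1:
  A via A→a a: +{a}
  S via S→c A: +{c}
  S via S→d: +{d}
  FIRST[S]={c,d}  FIRST[A]={a}
iter 2:
  A via A→S b a: +{c,d}
  FIRST[S]={c,d}  FIRST[A]={a,c,d}
iter 3: done
  FIRST[S]={c,d}  FIRST[A]={a,c,d}

FIRST(A) = ["a", "c", "d"]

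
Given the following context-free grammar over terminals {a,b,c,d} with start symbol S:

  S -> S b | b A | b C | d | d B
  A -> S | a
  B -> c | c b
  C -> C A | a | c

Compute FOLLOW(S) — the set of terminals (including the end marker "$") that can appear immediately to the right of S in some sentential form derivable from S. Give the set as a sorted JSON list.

FIRST iteration:
pass 1:
  A via A→a: +{a}
  B via B→c: +{c}
  C via C→a: +{a}
  C via C→c: +{c}
  S via S→b A: +{b}
  S via S→d: +{d}
  S: {b,d}  A: {a}  B: {c}  C: {a,c}
pass 2:
  A via A→S: +{b,d}
  S: {b,d}  A: {a,b,d}  B: {c}  C: {a,c}
pass 3: — fixpoint
  S: {b,d}  A: {a,b,d}  B: {c}  C: {a,c}

FOLLOW iteration:
FOLLOW(S) := {$}
iter 1:
  C→C A: FOLLOW(C) ⊇ FIRST(A) = {a,b,d}; new: +{a,b,d}
  C→C A: FOLLOW(A) ⊇ FOLLOW(C) ⊇ {a,b,d}; new: +{a,b,d}
  S→S b: FOLLOW(S) ⊇ FIRST(b) = {b}; new: +{b}
  S→b A: FOLLOW(A) ⊇ FOLLOW(S) ⊇ {$,b}; new: +{$}
  S→b C: FOLLOW(C) ⊇ FOLLOW(S) ⊇ {$,b}; new: +{$}
  S→d B: FOLLOW(B) ⊇ FOLLOW(S) ⊇ {$,b}; new: +{$,b}
  S: {$,b}  A: {$,a,b,d}  B: {$,b}  C: {$,a,b,d}
iter 2:
  A→S: FOLLOW(S) ⊇ FOLLOW(A) ⊇ {$,a,b,d}; new: +{a,d}
  S→d B: FOLLOW(B) ⊇ FOLLOW(S) ⊇ {$,a,b,d}; new: +{a,d}
  S: {$,a,b,d}  A: {$,a,b,d}  B: {$,a,b,d}  C: {$,a,b,d}
iter 3: (stable)
  S: {$,a,b,d}  A: {$,a,b,d}  B: {$,a,b,d}  C: {$,a,b,d}

FOLLOW(S) = ["$", "a", "b", "d"]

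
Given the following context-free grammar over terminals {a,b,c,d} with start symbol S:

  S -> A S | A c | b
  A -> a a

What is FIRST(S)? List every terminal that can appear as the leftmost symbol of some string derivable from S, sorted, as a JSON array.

FIRST iteration:
iter 1:
  A via A→a a: +{a}
  S via S→A S: +{a}
  S via S→b: +{b}
  FIRST(S)={a,b}  FIRST(A)={a}
iter 2: — fixpoint
  FIRST(S)={a,b}  FIRST(A)={a}

FIRST(S) = ["a", "b"]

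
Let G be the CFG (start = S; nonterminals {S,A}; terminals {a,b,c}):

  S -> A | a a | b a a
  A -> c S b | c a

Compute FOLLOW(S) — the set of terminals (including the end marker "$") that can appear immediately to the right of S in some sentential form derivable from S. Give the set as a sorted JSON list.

Compute FIRST by fixpoint:
round 1:
  A via A→c S b: +{c}
  S via S→A: +{c}
  S via S→a a: +{a}
  S via S→b a a: +{b}
  FIRST(S)={a,b,c}  FIRST(A)={c}
round 2: (stable)
  FIRST(S)={a,b,c}  FIRST(A)={c}

FOLLOW sets:
seed FOLLOW(S) with $
[1]
  A→c S b: FOLLOW(S) ⊇ FIRST(b) = {b}; new: +{b}
  S→A: FOLLOW(A) ⊇ FOLLOW(S) ⊇ {$,b}; new: +{$,b}
  FOLLOW[S]={$,b}  FOLLOW[A]={$,b}
[2] — fixpoint
  FOLLOW[S]={$,b}  FOLLOW[A]={$,b}

FOLLOW(S) = ["$", "b"]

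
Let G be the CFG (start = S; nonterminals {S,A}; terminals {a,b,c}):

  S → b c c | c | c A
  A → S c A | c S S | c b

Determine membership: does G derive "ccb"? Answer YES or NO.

Convert to CNF:
  S -> T0 A | T1 X4 | c
  A -> S X2 | T0 T1 | T0 X3
  T0 -> c
  T1 -> b
  X2 -> T0 A
  X3 -> S S
  X4 -> T0 T0

Fill CYK table bottom-up:
  [0..0]={S,T0}  "c"  orig:{S}
  [1..1]={S,T0}  "c"  orig:{S}
  [2..2]={T1}  "b"  orig:{}
  [0..1]={X3,X4}  "cc"  orig:{}
  [1..2]={A}  "cb"
  [0..2]={S,X2}  "ccb"  orig:{S}

S ∈ T[0,2] ⇒ YES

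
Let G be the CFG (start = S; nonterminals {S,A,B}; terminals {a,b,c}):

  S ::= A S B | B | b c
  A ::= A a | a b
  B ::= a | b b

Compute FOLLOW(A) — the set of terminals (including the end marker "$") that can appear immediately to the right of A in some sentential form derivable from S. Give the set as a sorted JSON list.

FIRST iteration:
iter 1:
  A via A→a b: +{a}
  B via B→a: +{a}
  B via B→b b: +{b}
  S via S→A S B: +{a}
  S via S→B: +{b}
  FIRST[S]={a,b}  FIRST[A]={a}  FIRST[B]={a,b}
iter 2: done
  FIRST[S]={a,b}  FIRST[A]={a}  FIRST[B]={a,b}

Compute FOLLOW by fixpoint:
FOLLOW(S) := {$}
[1]
  A→A a: FOLLOW(A) ⊇ FIRST(a) = {a}; new: +{a}
  S→A S B: FOLLOW(A) ⊇ FIRST(S) = {a,b}; new: +{b}
  S→A S B: FOLLOW(S) ⊇ FIRST(B) = {a,b}; new: +{a,b}
  S→A S B: FOLLOW(B) ⊇ FOLLOW(S) ⊇ {$,a,b}; new: +{$,a,b}
  FOLLOW(S)={$,a,b}  FOLLOW(A)={a,b}  FOLLOW(B)={$,a,b}
[2] done
  FOLLOW(S)={$,a,b}  FOLLOW(A)={a,b}  FOLLOW(B)={$,a,b}

FOLLOW(A) = ["a", "b"]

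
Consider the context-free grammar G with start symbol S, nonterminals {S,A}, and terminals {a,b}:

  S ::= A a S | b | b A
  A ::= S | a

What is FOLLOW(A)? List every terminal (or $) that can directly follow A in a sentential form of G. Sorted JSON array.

FIRST sets, iterate to fixpoint:
round 1:
  A via A→a: +{a}
  S via S→A a S: +{a}
  S via S→b: +{b}
  FIRST(S)={a,b}  FIRST(A)={a}
round 2:
  A via A→S: +{b}
  FIRST(S)={a,b}  FIRST(A)={a,b}
round 3: (stable)
  FIRST(S)={a,b}  FIRST(A)={a,b}

FOLLOW iteration:
seed FOLLOW(S) with $
[1]
  S→A a S: FOLLOW(A) ⊇ FIRST(a) = {a}; new: +{a}
  S→b A: FOLLOW(A) ⊇ FOLLOW(S) ⊇ {$}; new: +{$}
  FOLLOW[S]={$}  FOLLOW[A]={$,a}
[2]
  A→S: FOLLOW(S) ⊇ FOLLOW(A) ⊇ {$,a}; new: +{a}
  FOLLOW[S]={$,a}  FOLLOW[A]={$,a}
[3] (stable)
  FOLLOW[S]={$,a}  FOLLOW[A]={$,a}

FOLLOW(A) = ["$", "a"]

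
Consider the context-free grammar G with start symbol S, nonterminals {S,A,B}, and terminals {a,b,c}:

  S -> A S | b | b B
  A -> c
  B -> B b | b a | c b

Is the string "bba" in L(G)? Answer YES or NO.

Convert to CNF:
  S -> A S | T0 B | b
  A -> c
  B -> B T0 | T0 T1 | T2 T0
  T0 -> b
  T1 -> a
  T2 -> c

CYK table (by increasing span):
  [0..0]={S,T0}  "b"  orig:{S}
  [1..1]={S,T0}  "b"  orig:{S}
  [2..2]={T1}  "a"  orig:{}
  [0..1]=∅  "bb"
  [1..2]={B}  "ba"
  [0..2]={S}  "bba"

S ∈ T[0,2] ⇒ YES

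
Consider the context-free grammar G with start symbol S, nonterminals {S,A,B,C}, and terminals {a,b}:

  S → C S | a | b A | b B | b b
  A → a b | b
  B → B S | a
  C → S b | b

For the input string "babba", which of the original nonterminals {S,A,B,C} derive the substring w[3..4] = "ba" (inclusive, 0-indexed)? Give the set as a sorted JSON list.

CNF form of G:
  S -> C S | T1 A | T1 B | T1 T1 | a
  A -> T0 T1 | b
  B -> B S | a
  C -> S T1 | b
  T0 -> a
  T1 -> b

CYK table (by increasing span) (cells [i..j] with 3 ≤ i ≤ j ≤ 4 only):
  T[3,3] 'b' = {A,C,T1}  orig:{A,C}
  T[4,4] 'a' = {B,S,T0}  orig:{B,S}
  T[3,4] 'ba' = {S}

Original NTs in T[3,4] deriving "ba": ["S"]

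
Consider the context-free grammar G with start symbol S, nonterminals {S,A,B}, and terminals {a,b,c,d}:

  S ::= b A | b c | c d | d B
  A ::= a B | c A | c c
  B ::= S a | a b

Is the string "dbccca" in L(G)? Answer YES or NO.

CNF form of G:
  S -> T1 T3 | T2 A | T2 T1 | T3 B
  A -> T0 B | T1 A | T1 T1
  B -> S T0 | T0 T2
  T0 -> a
  T1 -> c
  T2 -> b
  T3 -> d

Fill CYK table bottom-up:
  T[0,0] 'd' = {T3}  orig:{}
  T[1,1] 'b' = {T2}  orig:{}
  T[2,2] 'c' = {T1}  orig:{}
  T[3,3] 'c' = {T1}  orig:{}
  T[4,4] 'c' = {T1}  orig:{}
  T[5,5] 'a' = {T0}  orig:{}
  T[0,1] 'db' = ∅
  T[1,2] 'bc' = {S}
  T[2,3] 'cc' = {A}
  T[3,4] 'cc' = {A}
  T[4,5] 'ca' = ∅
  T[0,2] 'dbc' = ∅
  T[1,3] 'bcc' = {S}
  T[2,4] 'ccc' = {A}
  T[3,5] 'cca' = ∅
  T[0,3] 'dbcc' = ∅
  T[1,4] 'bccc' = {S}
  T[2,5] 'ccca' = ∅
  T[0,4] 'dbccc' = ∅
  T[1,5] 'bccca' = {B}
  T[0,5] 'dbccca' = {S}

S ∈ T[0,5] ⇒ YES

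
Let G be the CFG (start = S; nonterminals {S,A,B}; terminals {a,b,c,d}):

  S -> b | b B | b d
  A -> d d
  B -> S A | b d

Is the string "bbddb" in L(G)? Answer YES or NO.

Convert to CNF:
  S -> T1 B | T1 T0 | b
  A -> T0 T0
  B -> S A | T1 T0
  T0 -> d
  T1 -> b

CYK table (by increasing span):
  [0..0]={S,T1}  "b"  orig:{S}
  [1..1]={S,T1}  "b"  orig:{S}
  [2..2]={T0}  "d"  orig:{}
  [3..3]={T0}  "d"  orig:{}
  [4..4]={S,T1}  "b"  orig:{S}
  [0..1]=∅  "bb"
  [1..2]={B,S}  "bd"
  [2..3]={A}  "dd"
  [3..4]=∅  "db"
  [0..2]={S}  "bbd"
  [1..3]={B}  "bdd"
  [2..4]=∅  "ddb"
  [0..3]={S}  "bbdd"
  [1..4]=∅  "bddb"
  [0..4]=∅  "bbddb"

S ∉ T[0,4] ⇒ NO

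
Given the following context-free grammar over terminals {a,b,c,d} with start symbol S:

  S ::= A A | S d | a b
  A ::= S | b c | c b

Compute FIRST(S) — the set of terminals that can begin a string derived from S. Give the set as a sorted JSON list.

FIRST sets, iterate to fixpoint:
iter 1:
  A via A→b c: +{b}
  A via A→c b: +{c}
  S via S→A A: +{b,c}
  S via S→a b: +{a}
  FIRST(S)={a,b,c}  FIRST(A)={b,c}
iter 2:
  A via A→S: +{a}
  FIRST(S)={a,b,c}  FIRST(A)={a,b,c}
iter 3: (no change)
  FIRST(S)={a,b,c}  FIRST(A)={a,b,c}

FIRST(S) = ["a", "b", "c"]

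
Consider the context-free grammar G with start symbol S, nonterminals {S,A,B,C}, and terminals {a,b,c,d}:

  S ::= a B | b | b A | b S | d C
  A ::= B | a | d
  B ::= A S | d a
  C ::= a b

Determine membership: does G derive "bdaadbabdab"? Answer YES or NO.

CNF form of G:
  S -> T0 C | T1 B | T2 A | T2 S | b
  A -> A S | T0 T1 | a | d
  B -> A S | T0 T1
  C -> T1 T2
  T0 -> d
  T1 -> a
  T2 -> b

Fill CYK table bottom-up:
  [0..0]={S,T2}  "b"  orig:{S}
  [1..1]={A,T0}  "d"  orig:{A}
  [2..2]={A,T1}  "a"  orig:{A}
  [3..3]={A,T1}  "a"  orig:{A}
  [4..4]={A,T0}  "d"  orig:{A}
  [5..5]={S,T2}  "b"  orig:{S}
  [6..6]={A,T1}  "a"  orig:{A}
  [7..7]={S,T2}  "b"  orig:{S}
  [8..8]={A,T0}  "d"  orig:{A}
  [9..9]={A,T1}  "a"  orig:{A}
  [10..10]={S,T2}  "b"  orig:{S}
  [0..1]={S}  "bd"
  [1..2]={A,B}  "da"
  [2..3]=∅  "aa"
  [3..4]=∅  "ad"
  [4..5]={A,B}  "db"
  [5..6]={S}  "ba"
  [6..7]={A,B,C}  "ab"
  [7..8]={S}  "bd"
  [8..9]={A,B}  "da"
  [9..10]={A,B,C}  "ab"
  [0..2]={S}  "bda"
  [1..3]=∅  "daa"
  [2..4]=∅  "aad"
  [3..5]={S}  "adb"
  [4..6]={A,B}  "dba"
  [5..7]={S}  "bab"
  [6..8]={A,B}  "abd"
  [7..9]={S}  "bda"
  [8..10]={A,B,S}  "dab"
  [0..3]=∅  "bdaa"
  [1..4]=∅  "daad"
  [2..5]={A,B}  "aadb"
  [3..6]={S}  "adba"
  [4..7]={A,B}  "dbab"
  [5..8]={S}  "babd"
  [6..9]={A,B}  "abda"
  [7..10]={S}  "bdab"
  [0..4]=∅  "bdaad"
  [1..5]={A,B}  "daadb"
  [2..6]={A,B}  "aadba"
  [3..7]={S}  "adbab"
  [4..8]={A,B}  "dbabd"
  [5..9]={S}  "babda"
  [6..10]={A,B}  "abdab"
  [0..5]={S}  "bdaadb"
  [1..6]={A,B}  "daadba"
  [2..7]={A,B}  "aadbab"
  [3..8]={S}  "adbabd"
  [4..9]={A,B}  "dbabda"
  [5..10]={S}  "babdab"
  [0..6]={S}  "bdaadba"
  [1..7]={A,B}  "daadbab"
  [2..8]={A,B}  "aadbabd"
  [3..9]={S}  "adbabda"
  [4..10]={A,B}  "dbabdab"
  [0..7]={S}  "bdaadbab"
  [1..8]={A,B}  "daadbabd"
  [2..9]={A,B}  "aadbabda"
  [3..10]={S}  "adbabdab"
  [0..8]={S}  "bdaadbabd"
  [1..9]={A,B}  "daadbabda"
  [2..10]={A,B}  "aadbabdab"
  [0..9]={S}  "bdaadbabda"
  [1..10]={A,B}  "daadbabdab"
  [0..10]={S}  "bdaadbabdab"

S ∈ T[0,10] ⇒ YES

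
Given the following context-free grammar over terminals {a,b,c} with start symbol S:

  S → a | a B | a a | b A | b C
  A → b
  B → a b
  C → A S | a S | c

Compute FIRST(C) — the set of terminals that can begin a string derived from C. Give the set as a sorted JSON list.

FIRST sets, iterate to fixpoint:
iter 1:
  A via A→b: +{b}
  B via B→a b: +{a}
  C via C→A S: +{b}
  C via C→a S: +{a}
  C via C→c: +{c}
  S via S→a: +{a}
  S via S→b A: +{b}
  FIRST(S)={a,b}  FIRST(A)={b}  FIRST(B)={a}  FIRST(C)={a,b,c}
iter 2: (no change)
  FIRST(S)={a,b}  FIRST(A)={b}  FIRST(B)={a}  FIRST(C)={a,b,c}

FIRST(C) = ["a", "b", "c"]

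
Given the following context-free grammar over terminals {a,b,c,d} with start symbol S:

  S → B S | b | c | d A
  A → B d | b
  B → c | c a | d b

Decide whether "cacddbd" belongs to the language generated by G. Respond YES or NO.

CNF form of G:
  S -> B S | T0 A | b | c
  A -> B T0 | b
  B -> T0 T3 | T1 T2 | c
  T0 -> d
  T1 -> c
  T2 -> a
  T3 -> b

Fill CYK table bottom-up:
  cell(0,0) c: {B,S,T1}  orig:{B,S}
  cell(1,1) a: {T2}  orig:{}
  cell(2,2) c: {B,S,T1}  orig:{B,S}
  cell(3,3) d: {T0}  orig:{}
  cell(4,4) d: {T0}  orig:{}
  cell(5,5) b: {A,S,T3}  orig:{A,S}
  cell(6,6) d: {T0}  orig:{}
  cell(0,1) ca: {B}
  cell(1,2) ac: ∅
  cell(2,3) cd: {A}
  cell(3,4) dd: ∅
  cell(4,5) db: {B,S}
  cell(5,6) bd: ∅
  cell(0,2) cac: {S}
  cell(1,3) acd: ∅
  cell(2,4) cdd: ∅
  cell(3,5) ddb: ∅
  cell(4,6) dbd: {A}
  cell(0,3) cacd: ∅
  cell(1,4) acdd: ∅
  cell(2,5) cddb: ∅
  cell(3,6) ddbd: {S}
  cell(0,4) cacdd: ∅
  cell(1,5) acddb: ∅
  cell(2,6) cddbd: {S}
  cell(0,5) cacddb: ∅
  cell(1,6) acddbd: ∅
  cell(0,6) cacddbd: {S}

S ∈ T[0,6] ⇒ YES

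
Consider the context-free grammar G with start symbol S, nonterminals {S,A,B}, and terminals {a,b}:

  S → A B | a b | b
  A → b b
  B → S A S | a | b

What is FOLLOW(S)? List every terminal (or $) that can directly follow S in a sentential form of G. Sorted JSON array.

FIRST iteration:
round 1:
  A via A→b b: +{b}
  B via B→a: +{a}
  B via B→b: +{b}
  S via S→A B: +{b}
  S via S→a b: +{a}
  FIRST(S)={a,b}  FIRST(A)={b}  FIRST(B)={a,b}
round 2: — fixpoint
  FIRST(S)={a,b}  FIRST(A)={b}  FIRST(B)={a,b}

FOLLOW iteration:
initialize: $ ∈ FOLLOW(S)
[1]
  B→S A S: FOLLOW(S) ⊇ FIRST(A) = {b}; new: +{b}
  B→S A S: FOLLOW(A) ⊇ FIRST(S) = {a,b}; new: +{a,b}
  S→A B: FOLLOW(B) ⊇ FOLLOW(S) ⊇ {$,b}; new: +{$,b}
  S: {$,b}  A: {a,b}  B: {$,b}
[2] (stable)
  S: {$,b}  A: {a,b}  B: {$,b}

FOLLOW(S) = ["$", "b"]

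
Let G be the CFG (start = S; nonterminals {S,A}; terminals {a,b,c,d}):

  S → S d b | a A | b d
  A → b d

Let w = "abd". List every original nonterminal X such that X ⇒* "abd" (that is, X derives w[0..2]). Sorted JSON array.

Convert to CNF:
  S -> S X3 | T0 T1 | T2 A
  A -> T0 T1
  T0 -> b
  T1 -> d
  T2 -> a
  X3 -> T1 T0

Fill CYK table bottom-up — only the sub-triangle for w[0..2]:
  T[0,0] 'a' = {T2}  orig:{}
  T[1,1] 'b' = {T0}  orig:{}
  T[2,2] 'd' = {T1}  orig:{}
  T[0,1] 'ab' = ∅
  T[1,2] 'bd' = {A,S}
  T[0,2] 'abd' = {S}

Original NTs in T[0,2] deriving "abd": ["S"]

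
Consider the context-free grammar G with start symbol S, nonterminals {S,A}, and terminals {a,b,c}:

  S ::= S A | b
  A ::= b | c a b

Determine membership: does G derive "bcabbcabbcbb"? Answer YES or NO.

Convert to CNF:
  S -> S A | b
  A -> T0 X3 | b
  T0 -> c
  T1 -> a
  T2 -> b
  X3 -> T1 T2

Fill CYK table bottom-up:
  T[0,0] 'b' = {A,S,T2}  orig:{A,S}
  T[1,1] 'c' = {T0}  orig:{}
  T[2,2] 'a' = {T1}  orig:{}
  T[3,3] 'b' = {A,S,T2}  orig:{A,S}
  T[4,4] 'b' = {A,S,T2}  orig:{A,S}
  T[5,5] 'c' = {T0}  orig:{}
  T[6,6] 'a' = {T1}  orig:{}
  T[7,7] 'b' = {A,S,T2}  orig:{A,S}
  T[8,8] 'b' = {A,S,T2}  orig:{A,S}
  T[9,9] 'c' = {T0}  orig:{}
  T[10,10] 'b' = {A,S,T2}  orig:{A,S}
  T[11,11] 'b' = {A,S,T2}  orig:{A,S}
  T[0,1] 'bc' = ∅
  T[1,2] 'ca' = ∅
  T[2,3] 'ab' = {X3}  orig:{}
  T[3,4] 'bb' = {S}
  T[4,5] 'bc' = ∅
  T[5,6] 'ca' = ∅
  T[6,7] 'ab' = {X3}  orig:{}
  T[7,8] 'bb' = {S}
  T[8,9] 'bc' = ∅
  T[9,10] 'cb' = ∅
  T[10,11] 'bb' = {S}
  T[0,2] 'bca' = ∅
  T[1,3] 'cab' = {A}
  T[2,4] 'abb' = ∅
  T[3,5] 'bbc' = ∅
  T[4,6] 'bca' = ∅
  T[5,7] 'cab' = {A}
  T[6,8] 'abb' = ∅
  T[7,9] 'bbc' = ∅
  T[8,10] 'bcb' = ∅
  T[9,11] 'cbb' = ∅
  T[0,3] 'bcab' = {S}
  T[1,4] 'cabb' = ∅
  T[2,5] 'abbc' = ∅
  T[3,6] 'bbca' = ∅
  T[4,7] 'bcab' = {S}
  T[5,8] 'cabb' = ∅
  T[6,9] 'abbc' = ∅
  T[7,10] 'bbcb' = ∅
  T[8,11] 'bcbb' = ∅
  T[0,4] 'bcabb' = {S}
  T[1,5] 'cabbc' = ∅
  T[2,6] 'abbca' = ∅
  T[3,7] 'bbcab' = {S}
  T[4,8] 'bcabb' = {S}
  T[5,9] 'cabbc' = ∅
  T[6,10] 'abbcb' = ∅
  T[7,11] 'bbcbb' = ∅
  T[0,5] 'bcabbc' = ∅
  T[1,6] 'cabbca' = ∅
  T[2,7] 'abbcab' = ∅
  T[3,8] 'bbcabb' = {S}
  T[4,9] 'bcabbc' = ∅
  T[5,10] 'cabbcb' = ∅
  T[6,11] 'abbcbb' = ∅
  T[0,6] 'bcabbca' = ∅
  T[1,7] 'cabbcab' = ∅
  T[2,8] 'abbcabb' = ∅
  T[3,9] 'bbcabbc' = ∅
  T[4,10] 'bcabbcb' = ∅
  T[5,11] 'cabbcbb' = ∅
  T[0,7] 'bcabbcab' = {S}
  T[1,8] 'cabbcabb' = ∅
  T[2,9] 'abbcabbc' = ∅
  T[3,10] 'bbcabbcb' = ∅
  T[4,11] 'bcabbcbb' = ∅
  T[0,8] 'bcabbcabb' = {S}
  T[1,9] 'cabbcabbc' = ∅
  T[2,10] 'abbcabbcb' = ∅
  T[3,11] 'bbcabbcbb' = ∅
  T[0,9] 'bcabbcabbc' = ∅
  T[1,10] 'cabbcabbcb' = ∅
  T[2,11] 'abbcabbcbb' = ∅
  T[0,10] 'bcabbcabbcb' = ∅
  T[1,11] 'cabbcabbcbb' = ∅
  T[0,11] 'bcabbcabbcbb' = ∅

S ∉ T[0,11] ⇒ NO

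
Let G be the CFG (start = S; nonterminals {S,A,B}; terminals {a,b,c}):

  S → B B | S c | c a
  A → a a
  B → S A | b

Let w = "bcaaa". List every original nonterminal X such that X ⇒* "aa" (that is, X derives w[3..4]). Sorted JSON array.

CNF form of G:
  S -> B B | S T1 | T1 T0
  A -> T0 T0
  B -> S A | b
  T0 -> a
  T1 -> c

Fill CYK table bottom-up, restricted to cells inside w[3..4]:
  cell(3,3) a: {T0}  orig:{}
  cell(4,4) a: {T0}  orig:{}
  cell(3,4) aa: {A}

Original NTs in T[3,4] deriving "aa": ["A"]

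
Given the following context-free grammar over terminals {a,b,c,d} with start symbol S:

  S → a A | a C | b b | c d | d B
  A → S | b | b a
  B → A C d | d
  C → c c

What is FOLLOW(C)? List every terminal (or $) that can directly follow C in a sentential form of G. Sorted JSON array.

FIRST iteration:
iter 1:
  A via A→b: +{b}
  B via B→A C d: +{b}
  B via B→d: +{d}
  C via C→c c: +{c}
  S via S→a A: +{a}
  S via S→b b: +{b}
  S via S→c d: +{c}
  S via S→d B: +{d}
  S: {a,b,c,d}  A: {b}  B: {b,d}  C: {c}
iter 2:
  A via A→S: +{a,c,d}
  B via B→A C d: +{a,c}
  S: {a,b,c,d}  A: {a,b,c,d}  B: {a,b,c,d}  C: {c}
iter 3: (no change)
  S: {a,b,c,d}  A: {a,b,c,d}  B: {a,b,c,d}  C: {c}

FOLLOW sets:
FOLLOW(S) := {$}
pass 1:
  B→A C d: FOLLOW(A) ⊇ FIRST(C) = {c}; new: +{c}
  B→A C d: FOLLOW(C) ⊇ FIRST(d) = {d}; new: +{d}
  S→a A: FOLLOW(A) ⊇ FOLLOW(S) ⊇ {$}; new: +{$}
  S→a C: FOLLOW(C) ⊇ FOLLOW(S) ⊇ {$}; new: +{$}
  S→d B: FOLLOW(B) ⊇ FOLLOW(S) ⊇ {$}; new: +{$}
  S: {$}  A: {$,c}  B: {$}  C: {$,d}
pass 2:
  A→S: FOLLOW(S) ⊇ FOLLOW(A) ⊇ {$,c}; new: +{c}
  S→a C: FOLLOW(C) ⊇ FOLLOW(S) ⊇ {$,c}; new: +{c}
  S→d B: FOLLOW(B) ⊇ FOLLOW(S) ⊇ {$,c}; new: +{c}
  S: {$,c}  A: {$,c}  B: {$,c}  C: {$,c,d}
pass 3: (stable)
  S: {$,c}  A: {$,c}  B: {$,c}  C: {$,c,d}

FOLLOW(C) = ["$", "c", "d"]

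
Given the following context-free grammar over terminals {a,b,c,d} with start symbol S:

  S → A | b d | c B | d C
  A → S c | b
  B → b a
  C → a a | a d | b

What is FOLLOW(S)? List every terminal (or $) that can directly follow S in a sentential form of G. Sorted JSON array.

FIRST iteration:
round 1:
  A via A→b: +{b}
  B via B→b a: +{b}
  C via C→a a: +{a}
  C via C→b: +{b}
  S via S→A: +{b}
  S via S→c B: +{c}
  S via S→d C: +{d}
  FIRST[S]={b,c,d}  FIRST[A]={b}  FIRST[B]={b}  FIRST[C]={a,b}
round 2:
  A via A→S c: +{c,d}
  FIRST[S]={b,c,d}  FIRST[A]={b,c,d}  FIRST[B]={b}  FIRST[C]={a,b}
round 3: — fixpoint
  FIRST[S]={b,c,d}  FIRST[A]={b,c,d}  FIRST[B]={b}  FIRST[C]={a,b}

FOLLOW sets:
initialize: $ ∈ FOLLOW(S)
round 1:
  A→S c: FOLLOW(S) ⊇ FIRST(c) = {c}; new: +{c}
  S→A: FOLLOW(A) ⊇ FOLLOW(S) ⊇ {$,c}; new: +{$,c}
  S→c B: FOLLOW(B) ⊇ FOLLOW(S) ⊇ {$,c}; new: +{$,c}
  S→d C: FOLLOW(C) ⊇ FOLLOW(S) ⊇ {$,c}; new: +{$,c}
  S: {$,c}  A: {$,c}  B: {$,c}  C: {$,c}
round 2: (no change)
  S: {$,c}  A: {$,c}  B: {$,c}  C: {$,c}

FOLLOW(S) = ["$", "c"]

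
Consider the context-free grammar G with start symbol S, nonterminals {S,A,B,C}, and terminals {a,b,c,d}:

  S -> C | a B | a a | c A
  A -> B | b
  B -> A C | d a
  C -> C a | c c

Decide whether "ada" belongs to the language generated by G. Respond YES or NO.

Convert to CNF:
  S -> C T1 | T1 B | T1 T1 | T2 A | T2 T2
  A -> A C | T0 T1 | b
  B -> A C | T0 T1
  C -> C T1 | T2 T2
  T0 -> d
  T1 -> a
  T2 -> c

Fill CYK table bottom-up:
  cell(0,0) a: {T1}  orig:{}
  cell(1,1) d: {T0}  orig:{}
  cell(2,2) a: {T1}  orig:{}
  cell(0,1) ad: ∅
  cell(1,2) da: {A,B}
  cell(0,2) ada: {S}

S ∈ T[0,2] ⇒ YES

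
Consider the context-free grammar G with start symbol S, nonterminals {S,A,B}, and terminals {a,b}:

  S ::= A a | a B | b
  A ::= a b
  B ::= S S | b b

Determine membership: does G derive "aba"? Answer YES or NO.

CNF form of G:
  S -> A T0 | T0 B | b
  A -> T0 T1
  B -> S S | T1 T1
  T0 -> a
  T1 -> b

CYK fill:
  T[0,0] 'a' = {T0}  orig:{}
  T[1,1] 'b' = {S,T1}  orig:{S}
  T[2,2] 'a' = {T0}  orig:{}
  T[0,1] 'ab' = {A}
  T[1,2] 'ba' = ∅
  T[0,2] 'aba' = {S}

S ∈ T[0,2] ⇒ YES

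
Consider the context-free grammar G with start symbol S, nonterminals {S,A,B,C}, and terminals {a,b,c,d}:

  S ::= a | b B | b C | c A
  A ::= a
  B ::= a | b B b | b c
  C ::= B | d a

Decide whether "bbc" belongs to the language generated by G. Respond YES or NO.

CNF form of G:
  S -> T0 B | T0 C | T1 A | a
  A -> a
  B -> T0 T1 | T0 X4 | a
  C -> T0 T1 | T0 X5 | T2 T3 | a
  T0 -> b
  T1 -> c
  T2 -> d
  T3 -> a
  X4 -> B T0
  X5 -> B T0

CYK table (by increasing span):
  T[0,0] 'b' = {T0}  orig:{}
  T[1,1] 'b' = {T0}  orig:{}
  T[2,2] 'c' = {T1}  orig:{}
  T[0,1] 'bb' = ∅
  T[1,2] 'bc' = {B,C}
  T[0,2] 'bbc' = {S}

S ∈ T[0,2] ⇒ YES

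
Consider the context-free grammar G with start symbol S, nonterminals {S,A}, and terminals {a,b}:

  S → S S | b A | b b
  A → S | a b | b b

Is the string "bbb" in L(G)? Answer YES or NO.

Convert to CNF:
  S -> S S | T1 A | T1 T1
  A -> S S | T0 T1 | T1 A | T1 T1
  T0 -> a
  T1 -> b

Fill CYK table bottom-up:
  T[0,0] 'b' = {T1}  orig:{}
  T[1,1] 'b' = {T1}  orig:{}
  T[2,2] 'b' = {T1}  orig:{}
  T[0,1] 'bb' = {A,S}
  T[1,2] 'bb' = {A,S}
  T[0,2] 'bbb' = {A,S}

S ∈ T[0,2] ⇒ YES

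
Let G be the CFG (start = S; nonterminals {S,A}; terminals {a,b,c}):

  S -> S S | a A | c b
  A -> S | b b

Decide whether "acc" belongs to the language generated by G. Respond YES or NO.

Convert to CNF:
  S -> S S | T0 A | T2 T1
  A -> S S | T0 A | T1 T1 | T2 T1
  T0 -> a
  T1 -> b
  T2 -> c

CYK table (by increasing span):
  [0..0]={T0}  "a"  orig:{}
  [1..1]={T2}  "c"  orig:{}
  [2..2]={T2}  "c"  orig:{}
  [0..1]=∅  "ac"
  [1..2]=∅  "cc"
  [0..2]=∅  "acc"

S ∉ T[0,2] ⇒ NO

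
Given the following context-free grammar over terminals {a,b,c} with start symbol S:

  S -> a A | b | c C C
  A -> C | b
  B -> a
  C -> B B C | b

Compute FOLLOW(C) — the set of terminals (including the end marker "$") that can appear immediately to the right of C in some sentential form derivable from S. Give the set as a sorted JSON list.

FIRST iteration:
round 1:
  A via A→b: +{b}
  B via B→a: +{a}
  C via C→B B C: +{a}
  C via C→b: +{b}
  S via S→a A: +{a}
  S via S→b: +{b}
  S via S→c C C: +{c}
  FIRST(S)={a,b,c}  FIRST(A)={b}  FIRST(B)={a}  FIRST(C)={a,b}
round 2:
  A via A→C: +{a}
  FIRST(S)={a,b,c}  FIRST(A)={a,b}  FIRST(B)={a}  FIRST(C)={a,b}
round 3: (no change)
  FIRST(S)={a,b,c}  FIRST(A)={a,b}  FIRST(B)={a}  FIRST(C)={a,b}

FOLLOW sets:
initialize: $ ∈ FOLLOW(S)
iter 1:
  C→B B C: FOLLOW(B) ⊇ FIRST(B) = {a}; new: +{a}
  C→B B C: FOLLOW(B) ⊇ FIRST(C) = {a,b}; new: +{b}
  S→a A: FOLLOW(A) ⊇ FOLLOW(S) ⊇ {$}; new: +{$}
  S→c C C: FOLLOW(C) ⊇ FIRST(C) = {a,b}; new: +{a,b}
  S→c C C: FOLLOW(C) ⊇ FOLLOW(S) ⊇ {$}; new: +{$}
  S: {$}  A: {$}  B: {a,b}  C: {$,a,b}
iter 2: done
  S: {$}  A: {$}  B: {a,b}  C: {$,a,b}

FOLLOW(C) = ["$", "a", "b"]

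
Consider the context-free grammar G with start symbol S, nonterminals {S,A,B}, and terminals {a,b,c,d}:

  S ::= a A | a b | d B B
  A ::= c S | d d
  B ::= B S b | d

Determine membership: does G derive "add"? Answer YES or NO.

Convert to CNF:
  S -> T1 X5 | T3 A | T3 T2
  A -> T0 S | T1 T1
  B -> B X4 | d
  T0 -> c
  T1 -> d
  T2 -> b
  T3 -> a
  X4 -> S T2
  X5 -> B B

Fill CYK table bottom-up:
  T[0,0] 'a' = {T3}  orig:{}
  T[1,1] 'd' = {B,T1}  orig:{B}
  T[2,2] 'd' = {B,T1}  orig:{B}
  T[0,1] 'ad' = ∅
  T[1,2] 'dd' = {A,X5}  orig:{A}
  T[0,2] 'add' = {S}

S ∈ T[0,2] ⇒ YES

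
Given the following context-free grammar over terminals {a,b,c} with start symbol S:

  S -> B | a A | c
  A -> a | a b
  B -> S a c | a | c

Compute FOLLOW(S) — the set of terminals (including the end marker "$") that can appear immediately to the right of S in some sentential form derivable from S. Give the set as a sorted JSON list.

Compute FIRST by fixpoint:
iter 1:
  A via A→a: +{a}
  B via B→a: +{a}
  B via B→c: +{c}
  S via S→B: +{a,c}
  FIRST(S)={a,c}  FIRST(A)={a}  FIRST(B)={a,c}
iter 2: (no change)
  FIRST(S)={a,c}  FIRST(A)={a}  FIRST(B)={a,c}

FOLLOW iteration:
initialize: $ ∈ FOLLOW(S)
round 1:
  B→S a c: FOLLOW(S) ⊇ FIRST(a) = {a}; new: +{a}
  S→B: FOLLOW(B) ⊇ FOLLOW(S) ⊇ {$,a}; new: +{$,a}
  S→a A: FOLLOW(A) ⊇ FOLLOW(S) ⊇ {$,a}; new: +{$,a}
  S: {$,a}  A: {$,a}  B: {$,a}
round 2: — fixpoint
  S: {$,a}  A: {$,a}  B: {$,a}

FOLLOW(S) = ["$", "a"]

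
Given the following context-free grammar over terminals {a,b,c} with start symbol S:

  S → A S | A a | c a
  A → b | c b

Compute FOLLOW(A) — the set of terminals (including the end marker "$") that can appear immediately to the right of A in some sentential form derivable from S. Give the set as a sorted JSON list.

FIRST sets, iterate to fixpoint:
iter 1:
  A via A→b: +{b}
  A via A→c b: +{c}
  S via S→A S: +{b,c}
  FIRST[S]={b,c}  FIRST[A]={b,c}
iter 2: (stable)
  FIRST[S]={b,c}  FIRST[A]={b,c}

FOLLOW sets:
FOLLOW(S) := {$}
pass 1:
  S→A S: FOLLOW(A) ⊇ FIRST(S) = {b,c}; new: +{b,c}
  S→A a: FOLLOW(A) ⊇ FIRST(a) = {a}; new: +{a}
  FOLLOW(S)={$}  FOLLOW(A)={a,b,c}
pass 2: (stable)
  FOLLOW(S)={$}  FOLLOW(A)={a,b,c}

FOLLOW(A) = ["a", "b", "c"]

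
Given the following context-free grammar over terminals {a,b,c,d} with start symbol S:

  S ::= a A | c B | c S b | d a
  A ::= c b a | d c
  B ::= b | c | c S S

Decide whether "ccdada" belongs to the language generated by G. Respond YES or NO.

CNF form of G:
  S -> T0 B | T0 X6 | T2 A | T3 T2
  A -> T0 X4 | T3 T0
  B -> T0 X5 | b | c
  T0 -> c
  T1 -> b
  T2 -> a
  T3 -> d
  X4 -> T1 T2
  X5 -> S S
  X6 -> S T1

CYK fill:
  cell(0,0) c: {B,T0}  orig:{B}
  cell(1,1) c: {B,T0}  orig:{B}
  cell(2,2) d: {T3}  orig:{}
  cell(3,3) a: {T2}  orig:{}
  cell(4,4) d: {T3}  orig:{}
  cell(5,5) a: {T2}  orig:{}
  cell(0,1) cc: {S}
  cell(1,2) cd: ∅
  cell(2,3) da: {S}
  cell(3,4) ad: ∅
  cell(4,5) da: {S}
  cell(0,2) ccd: ∅
  cell(1,3) cda: ∅
  cell(2,4) dad: ∅
  cell(3,5) ada: ∅
  cell(0,3) ccda: {X5}  orig:{}
  cell(1,4) cdad: ∅
  cell(2,5) dada: {X5}  orig:{}
  cell(0,4) ccdad: ∅
  cell(1,5) cdada: {B}
  cell(0,5) ccdada: {S}

S ∈ T[0,5] ⇒ YES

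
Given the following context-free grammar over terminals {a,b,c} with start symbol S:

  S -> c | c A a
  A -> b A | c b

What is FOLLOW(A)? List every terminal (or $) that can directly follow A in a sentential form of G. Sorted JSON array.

FIRST iteration:
pass 1:
  A via A→b A: +{b}
  A via A→c b: +{c}
  S via S→c: +{c}
  FIRST[S]={c}  FIRST[A]={b,c}
pass 2: done
  FIRST[S]={c}  FIRST[A]={b,c}

FOLLOW iteration:
FOLLOW(S) := {$}
iter 1:
  S→c A a: FOLLOW(A) ⊇ FIRST(a) = {a}; new: +{a}
  FOLLOW[S]={$}  FOLLOW[A]={a}
iter 2: (stable)
  FOLLOW[S]={$}  FOLLOW[A]={a}

FOLLOW(A) = ["a"]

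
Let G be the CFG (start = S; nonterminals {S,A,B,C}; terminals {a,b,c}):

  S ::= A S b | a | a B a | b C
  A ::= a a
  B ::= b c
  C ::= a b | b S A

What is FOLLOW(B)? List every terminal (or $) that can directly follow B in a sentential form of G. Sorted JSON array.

FIRST sets, iterate to fixpoint:
iter 1:
  A via A→a a: +{a}
  B via B→b c: +{b}
  C via C→a b: +{a}
  C via C→b S A: +{b}
  S via S→A S b: +{a}
  S via S→b C: +{b}
  FIRST(S)={a,b}  FIRST(A)={a}  FIRST(B)={b}  FIRST(C)={a,b}
iter 2: (no change)
  FIRST(S)={a,b}  FIRST(A)={a}  FIRST(B)={b}  FIRST(C)={a,b}

FOLLOW iteration:
initialize: $ ∈ FOLLOW(S)
[1]
  C→b S A: FOLLOW(S) ⊇ FIRST(A) = {a}; new: +{a}
  S→A S b: FOLLOW(A) ⊇ FIRST(S) = {a,b}; new: +{a,b}
  S→A S b: FOLLOW(S) ⊇ FIRST(b) = {b}; new: +{b}
  S→a B a: FOLLOW(B) ⊇ FIRST(a) = {a}; new: +{a}
  S→b C: FOLLOW(C) ⊇ FOLLOW(S) ⊇ {$,a,b}; new: +{$,a,b}
  FOLLOW[S]={$,a,b}  FOLLOW[A]={a,b}  FOLLOW[B]={a}  FOLLOW[C]={$,a,b}
[2]
  C→b S A: FOLLOW(A) ⊇ FOLLOW(C) ⊇ {$,a,b}; new: +{$}
  FOLLOW[S]={$,a,b}  FOLLOW[A]={$,a,b}  FOLLOW[B]={a}  FOLLOW[C]={$,a,b}
[3] (no change)
  FOLLOW[S]={$,a,b}  FOLLOW[A]={$,a,b}  FOLLOW[B]={a}  FOLLOW[C]={$,a,b}

FOLLOW(B) = ["a"]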